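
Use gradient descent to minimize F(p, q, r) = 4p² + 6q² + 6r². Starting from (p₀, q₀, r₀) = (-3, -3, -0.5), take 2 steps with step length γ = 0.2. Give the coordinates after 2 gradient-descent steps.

(-1.08, -5.88, -0.98)

∇F = (8p, 12q, 12r)
Step 1: at (-3, -3, -0.5), ∇F = (-24, -36, -6) → (-3, -3, -0.5) − 0.2·(-24, -36, -6) = (1.8, 4.2, 0.7)
Step 2: at (1.8, 4.2, 0.7), ∇F = (14.4, 50.4, 8.4) → (1.8, 4.2, 0.7) − 0.2·(14.4, 50.4, 8.4) = (-1.08, -5.88, -0.98)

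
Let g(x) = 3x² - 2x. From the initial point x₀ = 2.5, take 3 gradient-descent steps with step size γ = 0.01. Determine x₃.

2.132932

g′(x) = 6x - 2
x₁ = 2.5 − 0.01·13 = 2.37
x₂ = 2.37 − 0.01·12.22 = 2.2478
x₃ = 2.2478 − 0.01·11.4868 = 2.132932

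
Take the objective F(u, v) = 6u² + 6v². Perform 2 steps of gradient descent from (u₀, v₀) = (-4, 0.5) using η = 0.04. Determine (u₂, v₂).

∇F = (12u, 12v)
(u₁, v₁) = (-4, 0.5) − 0.04·(-48, 6) = (-2.08, 0.26)
(u₂, v₂) = (-2.08, 0.26) − 0.04·(-24.96, 3.12) = (-1.0816, 0.1352)

(-1.0816, 0.1352)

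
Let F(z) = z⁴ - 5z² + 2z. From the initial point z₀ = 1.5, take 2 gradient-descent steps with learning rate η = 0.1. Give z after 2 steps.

F′(z) = 4z³ - 10z + 2
z₁ = 1.5 − 0.1·0.5 = 1.45
z₂ = 1.45 − 0.1·(-0.3055) = 1.48055

1.48055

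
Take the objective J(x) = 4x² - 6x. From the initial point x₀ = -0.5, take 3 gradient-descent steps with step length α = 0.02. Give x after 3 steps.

J′(x) = 8x - 6
x₁ = -0.5 − 0.02·(-10) = -0.3
x₂ = -0.3 − 0.02·(-8.4) = -0.132
x₃ = -0.132 − 0.02·(-7.056) = 0.00912

0.00912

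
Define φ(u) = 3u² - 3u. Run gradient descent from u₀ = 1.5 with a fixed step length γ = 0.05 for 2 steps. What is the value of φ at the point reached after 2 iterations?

-0.0297

φ′(u) = 6u - 3
u₁ = 1.5 − 0.05·6 = 1.2
u₂ = 1.2 − 0.05·4.2 = 0.99
φ(0.99) = -0.0297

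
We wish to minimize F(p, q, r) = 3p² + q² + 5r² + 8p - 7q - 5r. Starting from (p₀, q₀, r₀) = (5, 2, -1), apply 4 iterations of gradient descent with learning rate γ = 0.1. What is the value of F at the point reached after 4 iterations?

∇F = (6p + 8, 2q - 7, 10r - 5)
(p₁, q₁, r₁) = (5, 2, -1) − 0.1·(38, -3, -15) = (1.2, 2.3, 0.5)
(p₂, q₂, r₂) = (1.2, 2.3, 0.5) − 0.1·(15.2, -2.4, 0) = (-0.32, 2.54, 0.5)
(p₃, q₃, r₃) = (-0.32, 2.54, 0.5) − 0.1·(6.08, -1.92, 0) = (-0.928, 2.732, 0.5)
(p₄, q₄, r₄) = (-0.928, 2.732, 0.5) − 0.1·(2.432, -1.536, 0) = (-1.1712, 2.8856, 0.5)
F(-1.1712, 2.8856, 0.5) = -18.37698432

-18.37698432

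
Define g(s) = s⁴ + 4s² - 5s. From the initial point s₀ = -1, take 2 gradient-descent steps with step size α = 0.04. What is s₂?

g′(s) = 4s³ + 8s - 5
Step 1: g′(-1) = -17; s₁ = -1 − 0.04·(-17) = -0.32
Step 2: g′(-0.32) = -7.691072; s₂ = -0.32 − 0.04·(-7.691072) = -0.01235712

-0.01235712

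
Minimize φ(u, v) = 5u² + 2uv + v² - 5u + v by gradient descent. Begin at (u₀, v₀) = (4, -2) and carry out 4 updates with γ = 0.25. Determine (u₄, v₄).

∇φ = (10u + 2v - 5, 2u + 2v + 1)
(u₁, v₁) = (4, -2) − 0.25·(31, 5) = (-3.75, -3.25)
(u₂, v₂) = (-3.75, -3.25) − 0.25·(-49, -13) = (8.5, 0)
(u₃, v₃) = (8.5, 0) − 0.25·(80, 18) = (-11.5, -4.5)
(u₄, v₄) = (-11.5, -4.5) − 0.25·(-129, -31) = (20.75, 3.25)

(20.75, 3.25)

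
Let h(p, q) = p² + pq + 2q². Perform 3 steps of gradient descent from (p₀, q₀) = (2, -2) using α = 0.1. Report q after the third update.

∇h = (2p + q, p + 4q)
(p₁, q₁) = (2, -2) − 0.1·(2, -6) = (1.8, -1.4)
(p₂, q₂) = (1.8, -1.4) − 0.1·(2.2, -3.8) = (1.58, -1.02)
(p₃, q₃) = (1.58, -1.02) − 0.1·(2.14, -2.5) = (1.366, -0.77)
q = -0.77

-0.77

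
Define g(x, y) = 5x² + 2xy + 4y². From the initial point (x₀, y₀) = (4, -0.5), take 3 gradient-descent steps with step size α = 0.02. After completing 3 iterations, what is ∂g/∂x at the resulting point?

19.797184

∇g = (10x + 2y, 2x + 8y)
Step 1: at (4, -0.5), ∇g = (39, 4) → (4, -0.5) − 0.02·(39, 4) = (3.22, -0.58)
Step 2: at (3.22, -0.58), ∇g = (31.04, 1.8) → (3.22, -0.58) − 0.02·(31.04, 1.8) = (2.5992, -0.616)
Step 3: at (2.5992, -0.616), ∇g = (24.76, 0.2704) → (2.5992, -0.616) − 0.02·(24.76, 0.2704) = (2.104, -0.621408)
∂g/∂x at (2.104, -0.621408) = 19.797184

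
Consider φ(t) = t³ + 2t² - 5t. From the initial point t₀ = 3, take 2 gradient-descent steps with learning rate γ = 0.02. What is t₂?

φ′(t) = 3t² + 4t - 5
Step 1: φ′(3) = 34; t₁ = 3 − 0.02·34 = 2.32
Step 2: φ′(2.32) = 20.4272; t₂ = 2.32 − 0.02·20.4272 = 1.911456

1.911456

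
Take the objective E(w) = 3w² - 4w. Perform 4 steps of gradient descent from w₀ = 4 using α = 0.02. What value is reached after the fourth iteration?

2.6656512

E′(w) = 6w - 4
w₁ = 4 − 0.02·20 = 3.6
w₂ = 3.6 − 0.02·17.6 = 3.248
w₃ = 3.248 − 0.02·15.488 = 2.93824
w₄ = 2.93824 − 0.02·13.62944 = 2.6656512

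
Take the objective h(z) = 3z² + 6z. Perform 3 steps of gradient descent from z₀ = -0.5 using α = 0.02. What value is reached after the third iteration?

-0.659264

h′(z) = 6z + 6
Step 1: h′(-0.5) = 3; z₁ = -0.5 − 0.02·3 = -0.56
Step 2: h′(-0.56) = 2.64; z₂ = -0.56 − 0.02·2.64 = -0.6128
Step 3: h′(-0.6128) = 2.3232; z₃ = -0.6128 − 0.02·2.3232 = -0.659264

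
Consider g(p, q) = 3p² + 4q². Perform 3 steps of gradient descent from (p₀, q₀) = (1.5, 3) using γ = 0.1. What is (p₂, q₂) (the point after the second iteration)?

∇g = (6p, 8q)
(p₁, q₁) = (1.5, 3) − 0.1·(9, 24) = (0.6, 0.6)
(p₂, q₂) = (0.6, 0.6) − 0.1·(3.6, 4.8) = (0.24, 0.12)

(0.24, 0.12)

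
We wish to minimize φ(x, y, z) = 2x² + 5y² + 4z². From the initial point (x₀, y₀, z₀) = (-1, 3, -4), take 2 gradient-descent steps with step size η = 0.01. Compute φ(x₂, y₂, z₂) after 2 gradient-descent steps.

∇φ = (4x, 10y, 8z)
Step 1: at (-1, 3, -4), ∇φ = (-4, 30, -32) → (-1, 3, -4) − 0.01·(-4, 30, -32) = (-0.96, 2.7, -3.68)
Step 2: at (-0.96, 2.7, -3.68), ∇φ = (-3.84, 27, -29.44) → (-0.96, 2.7, -3.68) − 0.01·(-3.84, 27, -29.44) = (-0.9216, 2.43, -3.3856)
φ(-0.9216, 2.43, -3.3856) = 77.07234256

77.07234256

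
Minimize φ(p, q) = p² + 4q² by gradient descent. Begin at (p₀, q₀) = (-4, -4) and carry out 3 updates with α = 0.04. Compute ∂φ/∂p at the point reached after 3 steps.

-6.229504

∇φ = (2p, 8q)
Step 1: at (-4, -4), ∇φ = (-8, -32) → (-4, -4) − 0.04·(-8, -32) = (-3.68, -2.72)
Step 2: at (-3.68, -2.72), ∇φ = (-7.36, -21.76) → (-3.68, -2.72) − 0.04·(-7.36, -21.76) = (-3.3856, -1.8496)
Step 3: at (-3.3856, -1.8496), ∇φ = (-6.7712, -14.7968) → (-3.3856, -1.8496) − 0.04·(-6.7712, -14.7968) = (-3.114752, -1.257728)
∂φ/∂p at (-3.114752, -1.257728) = -6.229504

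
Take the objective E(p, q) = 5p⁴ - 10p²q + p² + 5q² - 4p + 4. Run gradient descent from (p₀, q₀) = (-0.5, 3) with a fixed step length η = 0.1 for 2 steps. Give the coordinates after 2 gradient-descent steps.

(38.41875, 7.5625)

∇E = (20p³ - 20pq + 2p - 4, -10p² + 10q)
Step 1: at (-0.5, 3), ∇E = (22.5, 27.5) → (-0.5, 3) − 0.1·(22.5, 27.5) = (-2.75, 0.25)
Step 2: at (-2.75, 0.25), ∇E = (-411.6875, -73.125) → (-2.75, 0.25) − 0.1·(-411.6875, -73.125) = (38.41875, 7.5625)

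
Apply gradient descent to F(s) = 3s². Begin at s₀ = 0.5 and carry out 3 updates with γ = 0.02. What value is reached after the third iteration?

0.340736

F′(s) = 6s
s₁ = 0.5 − 0.02·3 = 0.44
s₂ = 0.44 − 0.02·2.64 = 0.3872
s₃ = 0.3872 − 0.02·2.3232 = 0.340736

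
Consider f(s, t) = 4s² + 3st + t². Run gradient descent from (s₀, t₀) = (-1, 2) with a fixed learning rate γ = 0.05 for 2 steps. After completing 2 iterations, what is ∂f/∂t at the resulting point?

1.2825

∇f = (8s + 3t, 3s + 2t)
Step 1: at (-1, 2), ∇f = (-2, 1) → (-1, 2) − 0.05·(-2, 1) = (-0.9, 1.95)
Step 2: at (-0.9, 1.95), ∇f = (-1.35, 1.2) → (-0.9, 1.95) − 0.05·(-1.35, 1.2) = (-0.8325, 1.89)
∂f/∂t at (-0.8325, 1.89) = 1.2825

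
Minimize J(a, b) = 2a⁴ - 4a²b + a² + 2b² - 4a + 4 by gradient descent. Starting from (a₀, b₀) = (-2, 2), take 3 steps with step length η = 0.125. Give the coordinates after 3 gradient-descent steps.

(3444.140625, 119.28125)

∇J = (8a³ - 8ab + 2a - 4, -4a² + 4b)
(a₁, b₁) = (-2, 2) − 0.125·(-40, -8) = (3, 3)
(a₂, b₂) = (3, 3) − 0.125·(146, -24) = (-15.25, 6)
(a₃, b₃) = (-15.25, 6) − 0.125·(-27675.125, -906.25) = (3444.140625, 119.28125)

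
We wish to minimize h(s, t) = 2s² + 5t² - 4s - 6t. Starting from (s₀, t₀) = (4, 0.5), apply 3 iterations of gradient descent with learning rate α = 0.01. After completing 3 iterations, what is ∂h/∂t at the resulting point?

∇h = (4s - 4, 10t - 6)
(s₁, t₁) = (4, 0.5) − 0.01·(12, -1) = (3.88, 0.51)
(s₂, t₂) = (3.88, 0.51) − 0.01·(11.52, -0.9) = (3.7648, 0.519)
(s₃, t₃) = (3.7648, 0.519) − 0.01·(11.0592, -0.81) = (3.654208, 0.5271)
∂h/∂t at (3.654208, 0.5271) = -0.729

-0.729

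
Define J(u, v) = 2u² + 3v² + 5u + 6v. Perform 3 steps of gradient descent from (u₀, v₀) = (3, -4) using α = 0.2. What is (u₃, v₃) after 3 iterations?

(-1.216, -0.976)

∇J = (4u + 5, 6v + 6)
(u₁, v₁) = (3, -4) − 0.2·(17, -18) = (-0.4, -0.4)
(u₂, v₂) = (-0.4, -0.4) − 0.2·(3.4, 3.6) = (-1.08, -1.12)
(u₃, v₃) = (-1.08, -1.12) − 0.2·(0.68, -0.72) = (-1.216, -0.976)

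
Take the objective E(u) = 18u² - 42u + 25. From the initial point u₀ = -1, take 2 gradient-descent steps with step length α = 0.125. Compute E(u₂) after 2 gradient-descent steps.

E′(u) = 36u - 42
Step 1: E′(-1) = -78; u₁ = -1 − 0.125·(-78) = 8.75
Step 2: E′(8.75) = 273; u₂ = 8.75 − 0.125·273 = -25.375
E(-25.375) = 12680.78125

12680.78125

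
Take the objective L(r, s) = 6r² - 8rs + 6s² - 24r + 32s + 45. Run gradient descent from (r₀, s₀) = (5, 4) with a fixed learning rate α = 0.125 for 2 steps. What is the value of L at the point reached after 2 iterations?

∇L = (12r - 8s - 24, -8r + 12s + 32)
(r₁, s₁) = (5, 4) − 0.125·(4, 40) = (4.5, -1)
(r₂, s₂) = (4.5, -1) − 0.125·(38, -16) = (-0.25, 1)
L(-0.25, 1) = 91.375

91.375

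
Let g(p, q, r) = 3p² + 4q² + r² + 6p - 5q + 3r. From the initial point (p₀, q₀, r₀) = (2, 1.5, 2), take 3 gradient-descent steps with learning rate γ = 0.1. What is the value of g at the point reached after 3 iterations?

∇g = (6p + 6, 8q - 5, 2r + 3)
(p₁, q₁, r₁) = (2, 1.5, 2) − 0.1·(18, 7, 7) = (0.2, 0.8, 1.3)
(p₂, q₂, r₂) = (0.2, 0.8, 1.3) − 0.1·(7.2, 1.4, 5.6) = (-0.52, 0.66, 0.74)
(p₃, q₃, r₃) = (-0.52, 0.66, 0.74) − 0.1·(2.88, 0.28, 4.48) = (-0.808, 0.632, 0.292)
g(-0.808, 0.632, 0.292) = -3.490448

-3.490448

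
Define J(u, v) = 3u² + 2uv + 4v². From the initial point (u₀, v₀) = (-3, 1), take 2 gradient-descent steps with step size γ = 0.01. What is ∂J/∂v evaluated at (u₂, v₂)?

∇J = (6u + 2v, 2u + 8v)
Step 1: at (-3, 1), ∇J = (-16, 2) → (-3, 1) − 0.01·(-16, 2) = (-2.84, 0.98)
Step 2: at (-2.84, 0.98), ∇J = (-15.08, 2.16) → (-2.84, 0.98) − 0.01·(-15.08, 2.16) = (-2.6892, 0.9584)
∂J/∂v at (-2.6892, 0.9584) = 2.2888

2.2888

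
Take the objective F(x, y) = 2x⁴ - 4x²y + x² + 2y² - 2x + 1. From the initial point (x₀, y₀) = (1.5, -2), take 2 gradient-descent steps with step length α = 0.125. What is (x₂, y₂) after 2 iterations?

(120.875, 12.5625)

∇F = (8x³ - 8xy + 2x - 2, -4x² + 4y)
(x₁, y₁) = (1.5, -2) − 0.125·(52, -17) = (-5, 0.125)
(x₂, y₂) = (-5, 0.125) − 0.125·(-1007, -99.5) = (120.875, 12.5625)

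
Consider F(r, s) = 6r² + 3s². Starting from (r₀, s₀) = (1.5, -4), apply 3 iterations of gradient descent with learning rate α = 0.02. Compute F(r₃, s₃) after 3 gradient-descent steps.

24.892845201408

∇F = (12r, 6s)
Step 1: at (1.5, -4), ∇F = (18, -24) → (1.5, -4) − 0.02·(18, -24) = (1.14, -3.52)
Step 2: at (1.14, -3.52), ∇F = (13.68, -21.12) → (1.14, -3.52) − 0.02·(13.68, -21.12) = (0.8664, -3.0976)
Step 3: at (0.8664, -3.0976), ∇F = (10.3968, -18.5856) → (0.8664, -3.0976) − 0.02·(10.3968, -18.5856) = (0.658464, -2.725888)
F(0.658464, -2.725888) = 24.892845201408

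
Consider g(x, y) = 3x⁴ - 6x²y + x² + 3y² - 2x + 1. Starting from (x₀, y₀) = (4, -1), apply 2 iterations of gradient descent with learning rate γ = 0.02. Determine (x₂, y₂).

∇g = (12x³ - 12xy + 2x - 2, -6x² + 6y)
Step 1: at (4, -1), ∇g = (822, -102) → (4, -1) − 0.02·(822, -102) = (-12.44, 1.04)
Step 2: at (-12.44, 1.04), ∇g = (-22973.246208, -922.2816) → (-12.44, 1.04) − 0.02·(-22973.246208, -922.2816) = (447.02492416, 19.485632)

(447.02492416, 19.485632)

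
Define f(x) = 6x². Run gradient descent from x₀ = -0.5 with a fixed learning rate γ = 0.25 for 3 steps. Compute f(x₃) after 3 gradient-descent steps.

96

f′(x) = 12x
x₁ = -0.5 − 0.25·(-6) = 1
x₂ = 1 − 0.25·12 = -2
x₃ = -2 − 0.25·(-24) = 4
f(4) = 96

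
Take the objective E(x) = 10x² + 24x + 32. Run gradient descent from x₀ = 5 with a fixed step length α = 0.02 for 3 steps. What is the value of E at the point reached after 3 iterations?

35.5345664

E′(x) = 20x + 24
x₁ = 5 − 0.02·124 = 2.52
x₂ = 2.52 − 0.02·74.4 = 1.032
x₃ = 1.032 − 0.02·44.64 = 0.1392
E(0.1392) = 35.5345664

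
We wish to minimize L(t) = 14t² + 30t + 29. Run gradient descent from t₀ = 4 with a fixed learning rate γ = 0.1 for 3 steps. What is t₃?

L′(t) = 28t + 30
t₁ = 4 − 0.1·142 = -10.2
t₂ = -10.2 − 0.1·(-255.6) = 15.36
t₃ = 15.36 − 0.1·460.08 = -30.648

-30.648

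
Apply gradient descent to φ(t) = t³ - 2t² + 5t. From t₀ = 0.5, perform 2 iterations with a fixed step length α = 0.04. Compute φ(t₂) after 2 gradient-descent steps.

φ′(t) = 3t² - 4t + 5
Step 1: φ′(0.5) = 3.75; t₁ = 0.5 − 0.04·3.75 = 0.35
Step 2: φ′(0.35) = 3.9675; t₂ = 0.35 − 0.04·3.9675 = 0.1913
φ(0.1913) = 0.890309375497

0.890309375497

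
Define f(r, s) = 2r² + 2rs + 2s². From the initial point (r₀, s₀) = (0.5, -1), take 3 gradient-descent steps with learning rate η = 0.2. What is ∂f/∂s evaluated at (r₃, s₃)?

-0.312

∇f = (4r + 2s, 2r + 4s)
(r₁, s₁) = (0.5, -1) − 0.2·(0, -3) = (0.5, -0.4)
(r₂, s₂) = (0.5, -0.4) − 0.2·(1.2, -0.6) = (0.26, -0.28)
(r₃, s₃) = (0.26, -0.28) − 0.2·(0.48, -0.6) = (0.164, -0.16)
∂f/∂s at (0.164, -0.16) = -0.312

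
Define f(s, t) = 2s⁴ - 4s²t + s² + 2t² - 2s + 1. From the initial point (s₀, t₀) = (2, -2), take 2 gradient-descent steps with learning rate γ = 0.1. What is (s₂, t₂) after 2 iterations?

∇f = (8s³ - 8st + 2s - 2, -4s² + 4t)
(s₁, t₁) = (2, -2) − 0.1·(98, -24) = (-7.8, 0.4)
(s₂, t₂) = (-7.8, 0.4) − 0.1·(-3789.056, -241.76) = (371.1056, 24.576)

(371.1056, 24.576)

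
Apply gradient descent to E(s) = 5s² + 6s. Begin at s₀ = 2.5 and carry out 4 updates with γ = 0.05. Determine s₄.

-0.40625

E′(s) = 10s + 6
Step 1: E′(2.5) = 31; s₁ = 2.5 − 0.05·31 = 0.95
Step 2: E′(0.95) = 15.5; s₂ = 0.95 − 0.05·15.5 = 0.175
Step 3: E′(0.175) = 7.75; s₃ = 0.175 − 0.05·7.75 = -0.2125
Step 4: E′(-0.2125) = 3.875; s₄ = -0.2125 − 0.05·3.875 = -0.40625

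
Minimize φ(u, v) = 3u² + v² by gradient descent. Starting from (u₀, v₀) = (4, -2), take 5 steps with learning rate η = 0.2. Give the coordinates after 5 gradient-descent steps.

(-0.00128, -0.15552)

∇φ = (6u, 2v)
(u₁, v₁) = (4, -2) − 0.2·(24, -4) = (-0.8, -1.2)
(u₂, v₂) = (-0.8, -1.2) − 0.2·(-4.8, -2.4) = (0.16, -0.72)
(u₃, v₃) = (0.16, -0.72) − 0.2·(0.96, -1.44) = (-0.032, -0.432)
(u₄, v₄) = (-0.032, -0.432) − 0.2·(-0.192, -0.864) = (0.0064, -0.2592)
(u₅, v₅) = (0.0064, -0.2592) − 0.2·(0.0384, -0.5184) = (-0.00128, -0.15552)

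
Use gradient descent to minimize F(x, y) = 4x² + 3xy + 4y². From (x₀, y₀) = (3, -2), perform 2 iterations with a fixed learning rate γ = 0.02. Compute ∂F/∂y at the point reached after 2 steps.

-6.7788

∇F = (8x + 3y, 3x + 8y)
Step 1: at (3, -2), ∇F = (18, -7) → (3, -2) − 0.02·(18, -7) = (2.64, -1.86)
Step 2: at (2.64, -1.86), ∇F = (15.54, -6.96) → (2.64, -1.86) − 0.02·(15.54, -6.96) = (2.3292, -1.7208)
∂F/∂y at (2.3292, -1.7208) = -6.7788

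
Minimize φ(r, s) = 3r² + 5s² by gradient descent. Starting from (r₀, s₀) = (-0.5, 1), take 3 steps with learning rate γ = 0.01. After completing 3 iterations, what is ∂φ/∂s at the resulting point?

7.29

∇φ = (6r, 10s)
(r₁, s₁) = (-0.5, 1) − 0.01·(-3, 10) = (-0.47, 0.9)
(r₂, s₂) = (-0.47, 0.9) − 0.01·(-2.82, 9) = (-0.4418, 0.81)
(r₃, s₃) = (-0.4418, 0.81) − 0.01·(-2.6508, 8.1) = (-0.415292, 0.729)
∂φ/∂s at (-0.415292, 0.729) = 7.29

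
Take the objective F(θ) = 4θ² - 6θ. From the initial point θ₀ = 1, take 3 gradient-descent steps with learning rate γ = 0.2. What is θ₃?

F′(θ) = 8θ - 6
Step 1: F′(1) = 2; θ₁ = 1 − 0.2·2 = 0.6
Step 2: F′(0.6) = -1.2; θ₂ = 0.6 − 0.2·(-1.2) = 0.84
Step 3: F′(0.84) = 0.72; θ₃ = 0.84 − 0.2·0.72 = 0.696

0.696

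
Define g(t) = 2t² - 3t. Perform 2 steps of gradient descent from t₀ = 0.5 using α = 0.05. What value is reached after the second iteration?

g′(t) = 4t - 3
Step 1: g′(0.5) = -1; t₁ = 0.5 − 0.05·(-1) = 0.55
Step 2: g′(0.55) = -0.8; t₂ = 0.55 − 0.05·(-0.8) = 0.59

0.59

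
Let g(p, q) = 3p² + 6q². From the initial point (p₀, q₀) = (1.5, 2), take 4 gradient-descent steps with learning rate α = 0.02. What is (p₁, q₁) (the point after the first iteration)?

∇g = (6p, 12q)
(p₁, q₁) = (1.5, 2) − 0.02·(9, 24) = (1.32, 1.52)

(1.32, 1.52)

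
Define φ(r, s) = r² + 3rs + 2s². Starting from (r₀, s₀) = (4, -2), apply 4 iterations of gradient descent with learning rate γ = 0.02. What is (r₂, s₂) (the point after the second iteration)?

∇φ = (2r + 3s, 3r + 4s)
Step 1: at (4, -2), ∇φ = (2, 4) → (4, -2) − 0.02·(2, 4) = (3.96, -2.08)
Step 2: at (3.96, -2.08), ∇φ = (1.68, 3.56) → (3.96, -2.08) − 0.02·(1.68, 3.56) = (3.9264, -2.1512)

(3.9264, -2.1512)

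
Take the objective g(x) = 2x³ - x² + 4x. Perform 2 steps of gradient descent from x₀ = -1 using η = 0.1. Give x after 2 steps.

g′(x) = 6x² - 2x + 4
x₁ = -1 − 0.1·12 = -2.2
x₂ = -2.2 − 0.1·37.44 = -5.944

-5.944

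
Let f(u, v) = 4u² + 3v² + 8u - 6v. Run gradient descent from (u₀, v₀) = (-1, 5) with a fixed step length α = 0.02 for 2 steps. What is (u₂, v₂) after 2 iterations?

(-1, 4.0976)

∇f = (8u + 8, 6v - 6)
Step 1: at (-1, 5), ∇f = (0, 24) → (-1, 5) − 0.02·(0, 24) = (-1, 4.52)
Step 2: at (-1, 4.52), ∇f = (0, 21.12) → (-1, 4.52) − 0.02·(0, 21.12) = (-1, 4.0976)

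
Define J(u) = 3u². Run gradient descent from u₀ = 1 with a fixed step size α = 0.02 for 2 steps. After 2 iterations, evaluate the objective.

J′(u) = 6u
u₁ = 1 − 0.02·6 = 0.88
u₂ = 0.88 − 0.02·5.28 = 0.7744
J(0.7744) = 1.79908608

1.79908608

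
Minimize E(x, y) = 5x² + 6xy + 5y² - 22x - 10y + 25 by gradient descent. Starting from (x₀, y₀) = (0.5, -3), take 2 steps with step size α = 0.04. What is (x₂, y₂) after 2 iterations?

∇E = (10x + 6y - 22, 6x + 10y - 10)
Step 1: at (0.5, -3), ∇E = (-35, -37) → (0.5, -3) − 0.04·(-35, -37) = (1.9, -1.52)
Step 2: at (1.9, -1.52), ∇E = (-12.12, -13.8) → (1.9, -1.52) − 0.04·(-12.12, -13.8) = (2.3848, -0.968)

(2.3848, -0.968)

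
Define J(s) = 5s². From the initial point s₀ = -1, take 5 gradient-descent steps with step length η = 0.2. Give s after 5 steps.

J′(s) = 10s
Step 1: J′(-1) = -10; s₁ = -1 − 0.2·(-10) = 1
Step 2: J′(1) = 10; s₂ = 1 − 0.2·10 = -1
Step 3: J′(-1) = -10; s₃ = -1 − 0.2·(-10) = 1
Step 4: J′(1) = 10; s₄ = 1 − 0.2·10 = -1
Step 5: J′(-1) = -10; s₅ = -1 − 0.2·(-10) = 1

1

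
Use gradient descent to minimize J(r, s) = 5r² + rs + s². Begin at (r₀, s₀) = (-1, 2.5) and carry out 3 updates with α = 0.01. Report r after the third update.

∇J = (10r + s, r + 2s)
(r₁, s₁) = (-1, 2.5) − 0.01·(-7.5, 4) = (-0.925, 2.46)
(r₂, s₂) = (-0.925, 2.46) − 0.01·(-6.79, 3.995) = (-0.8571, 2.42005)
(r₃, s₃) = (-0.8571, 2.42005) − 0.01·(-6.15095, 3.983) = (-0.7955905, 2.38022)
r = -0.7955905

-0.7955905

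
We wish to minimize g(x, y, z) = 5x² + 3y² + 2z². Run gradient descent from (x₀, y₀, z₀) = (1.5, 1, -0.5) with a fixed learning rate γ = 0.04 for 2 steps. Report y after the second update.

∇g = (10x, 6y, 4z)
(x₁, y₁, z₁) = (1.5, 1, -0.5) − 0.04·(15, 6, -2) = (0.9, 0.76, -0.42)
(x₂, y₂, z₂) = (0.9, 0.76, -0.42) − 0.04·(9, 4.56, -1.68) = (0.54, 0.5776, -0.3528)
y = 0.5776

0.5776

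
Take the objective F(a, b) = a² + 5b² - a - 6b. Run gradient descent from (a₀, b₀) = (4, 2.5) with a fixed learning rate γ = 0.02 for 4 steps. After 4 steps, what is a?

3.47271296

∇F = (2a - 1, 10b - 6)
Step 1: at (4, 2.5), ∇F = (7, 19) → (4, 2.5) − 0.02·(7, 19) = (3.86, 2.12)
Step 2: at (3.86, 2.12), ∇F = (6.72, 15.2) → (3.86, 2.12) − 0.02·(6.72, 15.2) = (3.7256, 1.816)
Step 3: at (3.7256, 1.816), ∇F = (6.4512, 12.16) → (3.7256, 1.816) − 0.02·(6.4512, 12.16) = (3.596576, 1.5728)
Step 4: at (3.596576, 1.5728), ∇F = (6.193152, 9.728) → (3.596576, 1.5728) − 0.02·(6.193152, 9.728) = (3.47271296, 1.37824)
a = 3.47271296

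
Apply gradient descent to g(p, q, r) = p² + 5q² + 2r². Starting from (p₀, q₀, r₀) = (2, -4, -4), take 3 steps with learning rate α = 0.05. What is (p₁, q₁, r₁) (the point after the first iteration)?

(1.8, -2, -3.2)

∇g = (2p, 10q, 4r)
Step 1: at (2, -4, -4), ∇g = (4, -40, -16) → (2, -4, -4) − 0.05·(4, -40, -16) = (1.8, -2, -3.2)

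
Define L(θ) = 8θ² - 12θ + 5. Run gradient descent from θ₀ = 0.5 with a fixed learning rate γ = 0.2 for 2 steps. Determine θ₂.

L′(θ) = 16θ - 12
θ₁ = 0.5 − 0.2·(-4) = 1.3
θ₂ = 1.3 − 0.2·8.8 = -0.46

-0.46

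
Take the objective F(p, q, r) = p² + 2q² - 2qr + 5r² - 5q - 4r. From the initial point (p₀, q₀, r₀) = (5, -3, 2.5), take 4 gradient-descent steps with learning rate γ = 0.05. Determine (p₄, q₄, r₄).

∇F = (2p, 4q - 2r - 5, -2q + 10r - 4)
(p₁, q₁, r₁) = (5, -3, 2.5) − 0.05·(10, -22, 27) = (4.5, -1.9, 1.15)
(p₂, q₂, r₂) = (4.5, -1.9, 1.15) − 0.05·(9, -14.9, 11.3) = (4.05, -1.155, 0.585)
(p₃, q₃, r₃) = (4.05, -1.155, 0.585) − 0.05·(8.1, -10.79, 4.16) = (3.645, -0.6155, 0.377)
(p₄, q₄, r₄) = (3.645, -0.6155, 0.377) − 0.05·(7.29, -8.216, 1.001) = (3.2805, -0.2047, 0.32695)

(3.2805, -0.2047, 0.32695)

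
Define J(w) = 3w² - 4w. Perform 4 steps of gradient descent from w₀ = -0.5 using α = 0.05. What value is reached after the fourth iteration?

J′(w) = 6w - 4
w₁ = -0.5 − 0.05·(-7) = -0.15
w₂ = -0.15 − 0.05·(-4.9) = 0.095
w₃ = 0.095 − 0.05·(-3.43) = 0.2665
w₄ = 0.2665 − 0.05·(-2.401) = 0.38655

0.38655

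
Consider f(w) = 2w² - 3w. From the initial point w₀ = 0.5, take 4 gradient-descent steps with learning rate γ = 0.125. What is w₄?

f′(w) = 4w - 3
Step 1: f′(0.5) = -1; w₁ = 0.5 − 0.125·(-1) = 0.625
Step 2: f′(0.625) = -0.5; w₂ = 0.625 − 0.125·(-0.5) = 0.6875
Step 3: f′(0.6875) = -0.25; w₃ = 0.6875 − 0.125·(-0.25) = 0.71875
Step 4: f′(0.71875) = -0.125; w₄ = 0.71875 − 0.125·(-0.125) = 0.734375

0.734375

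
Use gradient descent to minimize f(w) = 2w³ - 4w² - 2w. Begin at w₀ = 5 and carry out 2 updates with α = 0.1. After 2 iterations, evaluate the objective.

f′(w) = 6w² - 8w - 2
w₁ = 5 − 0.1·108 = -5.8
w₂ = -5.8 − 0.1·246.24 = -30.424
f(-30.424) = -59963.743234048

-59963.743234048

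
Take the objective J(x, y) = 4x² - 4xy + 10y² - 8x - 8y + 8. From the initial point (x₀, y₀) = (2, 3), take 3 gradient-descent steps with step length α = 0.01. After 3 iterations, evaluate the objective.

∇J = (8x - 4y - 8, -4x + 20y - 8)
Step 1: at (2, 3), ∇J = (-4, 44) → (2, 3) − 0.01·(-4, 44) = (2.04, 2.56)
Step 2: at (2.04, 2.56), ∇J = (-1.92, 35.04) → (2.04, 2.56) − 0.01·(-1.92, 35.04) = (2.0592, 2.2096)
Step 3: at (2.0592, 2.2096), ∇J = (-0.3648, 27.9552) → (2.0592, 2.2096) − 0.01·(-0.3648, 27.9552) = (2.062848, 1.930048)
J(2.062848, 1.930048) = 14.40346968064

14.40346968064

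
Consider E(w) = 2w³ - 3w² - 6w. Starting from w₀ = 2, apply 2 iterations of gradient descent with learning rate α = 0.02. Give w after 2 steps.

1.801472

E′(w) = 6w² - 6w - 6
Step 1: E′(2) = 6; w₁ = 2 − 0.02·6 = 1.88
Step 2: E′(1.88) = 3.9264; w₂ = 1.88 − 0.02·3.9264 = 1.801472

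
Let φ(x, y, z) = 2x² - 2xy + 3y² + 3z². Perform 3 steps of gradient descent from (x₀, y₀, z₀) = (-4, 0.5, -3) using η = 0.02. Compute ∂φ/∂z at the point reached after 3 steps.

∇φ = (4x - 2y, -2x + 6y, 6z)
Step 1: at (-4, 0.5, -3), ∇φ = (-17, 11, -18) → (-4, 0.5, -3) − 0.02·(-17, 11, -18) = (-3.66, 0.28, -2.64)
Step 2: at (-3.66, 0.28, -2.64), ∇φ = (-15.2, 9, -15.84) → (-3.66, 0.28, -2.64) − 0.02·(-15.2, 9, -15.84) = (-3.356, 0.1, -2.3232)
Step 3: at (-3.356, 0.1, -2.3232), ∇φ = (-13.624, 7.312, -13.9392) → (-3.356, 0.1, -2.3232) − 0.02·(-13.624, 7.312, -13.9392) = (-3.08352, -0.04624, -2.044416)
∂φ/∂z at (-3.08352, -0.04624, -2.044416) = -12.266496

-12.266496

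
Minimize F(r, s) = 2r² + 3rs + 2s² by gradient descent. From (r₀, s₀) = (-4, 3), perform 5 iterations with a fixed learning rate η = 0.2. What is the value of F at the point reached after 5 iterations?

∇F = (4r + 3s, 3r + 4s)
(r₁, s₁) = (-4, 3) − 0.2·(-7, 0) = (-2.6, 3)
(r₂, s₂) = (-2.6, 3) − 0.2·(-1.4, 4.2) = (-2.32, 2.16)
(r₃, s₃) = (-2.32, 2.16) − 0.2·(-2.8, 1.68) = (-1.76, 1.824)
(r₄, s₄) = (-1.76, 1.824) − 0.2·(-1.568, 2.016) = (-1.4464, 1.4208)
(r₅, s₅) = (-1.4464, 1.4208) − 0.2·(-1.5232, 1.344) = (-1.14176, 1.152)
F(-1.14176, 1.152) = 1.3155172352

1.3155172352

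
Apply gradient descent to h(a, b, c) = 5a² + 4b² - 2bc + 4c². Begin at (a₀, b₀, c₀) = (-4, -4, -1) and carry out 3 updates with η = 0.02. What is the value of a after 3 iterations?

∇h = (10a, 8b - 2c, -2b + 8c)
(a₁, b₁, c₁) = (-4, -4, -1) − 0.02·(-40, -30, 0) = (-3.2, -3.4, -1)
(a₂, b₂, c₂) = (-3.2, -3.4, -1) − 0.02·(-32, -25.2, -1.2) = (-2.56, -2.896, -0.976)
(a₃, b₃, c₃) = (-2.56, -2.896, -0.976) − 0.02·(-25.6, -21.216, -2.016) = (-2.048, -2.47168, -0.93568)
a = -2.048

-2.048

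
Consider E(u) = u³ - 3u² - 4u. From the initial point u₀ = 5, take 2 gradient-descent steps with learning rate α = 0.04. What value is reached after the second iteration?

E′(u) = 3u² - 6u - 4
Step 1: E′(5) = 41; u₁ = 5 − 0.04·41 = 3.36
Step 2: E′(3.36) = 9.7088; u₂ = 3.36 − 0.04·9.7088 = 2.971648

2.971648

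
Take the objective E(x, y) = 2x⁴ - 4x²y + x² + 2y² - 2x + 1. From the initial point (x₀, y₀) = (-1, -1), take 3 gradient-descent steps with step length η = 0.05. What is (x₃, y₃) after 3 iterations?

(0.1704, -0.382)

∇E = (8x³ - 8xy + 2x - 2, -4x² + 4y)
Step 1: at (-1, -1), ∇E = (-20, -8) → (-1, -1) − 0.05·(-20, -8) = (0, -0.6)
Step 2: at (0, -0.6), ∇E = (-2, -2.4) → (0, -0.6) − 0.05·(-2, -2.4) = (0.1, -0.48)
Step 3: at (0.1, -0.48), ∇E = (-1.408, -1.96) → (0.1, -0.48) − 0.05·(-1.408, -1.96) = (0.1704, -0.382)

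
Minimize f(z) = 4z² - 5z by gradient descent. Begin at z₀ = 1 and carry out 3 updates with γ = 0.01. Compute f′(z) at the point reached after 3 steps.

2.336064

f′(z) = 8z - 5
Step 1: f′(1) = 3; z₁ = 1 − 0.01·3 = 0.97
Step 2: f′(0.97) = 2.76; z₂ = 0.97 − 0.01·2.76 = 0.9424
Step 3: f′(0.9424) = 2.5392; z₃ = 0.9424 − 0.01·2.5392 = 0.917008
f′(z) at (0.917008) = 2.336064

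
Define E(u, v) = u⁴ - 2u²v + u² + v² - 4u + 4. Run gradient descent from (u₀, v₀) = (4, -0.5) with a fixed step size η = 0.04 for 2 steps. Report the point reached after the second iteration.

∇E = (4u³ - 4uv + 2u - 4, -2u² + 2v)
(u₁, v₁) = (4, -0.5) − 0.04·(268, -33) = (-6.72, 0.82)
(u₂, v₂) = (-6.72, 0.82) − 0.04·(-1209.256192, -88.6768) = (41.65024768, 4.367072)

(41.65024768, 4.367072)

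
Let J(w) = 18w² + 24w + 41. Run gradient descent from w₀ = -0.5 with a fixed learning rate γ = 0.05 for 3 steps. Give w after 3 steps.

J′(w) = 36w + 24
w₁ = -0.5 − 0.05·6 = -0.8
w₂ = -0.8 − 0.05·(-4.8) = -0.56
w₃ = -0.56 − 0.05·3.84 = -0.752

-0.752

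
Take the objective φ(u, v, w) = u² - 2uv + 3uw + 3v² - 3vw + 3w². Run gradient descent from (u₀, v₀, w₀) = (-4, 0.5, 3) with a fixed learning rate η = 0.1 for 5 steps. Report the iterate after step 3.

(-3.8, -0.054, 2.121)

∇φ = (2u - 2v + 3w, -2u + 6v - 3w, 3u - 3v + 6w)
(u₁, v₁, w₁) = (-4, 0.5, 3) − 0.1·(0, 2, 4.5) = (-4, 0.3, 2.55)
(u₂, v₂, w₂) = (-4, 0.3, 2.55) − 0.1·(-0.95, 2.15, 2.4) = (-3.905, 0.085, 2.31)
(u₃, v₃, w₃) = (-3.905, 0.085, 2.31) − 0.1·(-1.05, 1.39, 1.89) = (-3.8, -0.054, 2.121)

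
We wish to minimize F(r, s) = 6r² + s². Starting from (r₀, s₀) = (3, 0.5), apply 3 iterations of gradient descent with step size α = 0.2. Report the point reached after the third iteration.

∇F = (12r, 2s)
(r₁, s₁) = (3, 0.5) − 0.2·(36, 1) = (-4.2, 0.3)
(r₂, s₂) = (-4.2, 0.3) − 0.2·(-50.4, 0.6) = (5.88, 0.18)
(r₃, s₃) = (5.88, 0.18) − 0.2·(70.56, 0.36) = (-8.232, 0.108)

(-8.232, 0.108)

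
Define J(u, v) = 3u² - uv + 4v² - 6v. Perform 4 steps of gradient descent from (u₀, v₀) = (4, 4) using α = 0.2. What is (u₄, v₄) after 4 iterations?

(0.0032, 1.0688)

∇J = (6u - v, -u + 8v - 6)
(u₁, v₁) = (4, 4) − 0.2·(20, 22) = (0, -0.4)
(u₂, v₂) = (0, -0.4) − 0.2·(0.4, -9.2) = (-0.08, 1.44)
(u₃, v₃) = (-0.08, 1.44) − 0.2·(-1.92, 5.6) = (0.304, 0.32)
(u₄, v₄) = (0.304, 0.32) − 0.2·(1.504, -3.744) = (0.0032, 1.0688)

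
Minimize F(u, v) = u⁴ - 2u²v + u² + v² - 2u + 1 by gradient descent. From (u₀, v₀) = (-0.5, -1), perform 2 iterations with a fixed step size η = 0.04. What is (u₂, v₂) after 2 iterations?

∇F = (4u³ - 4uv + 2u - 2, -2u² + 2v)
Step 1: at (-0.5, -1), ∇F = (-5.5, -2.5) → (-0.5, -1) − 0.04·(-5.5, -2.5) = (-0.28, -0.9)
Step 2: at (-0.28, -0.9), ∇F = (-3.655808, -1.9568) → (-0.28, -0.9) − 0.04·(-3.655808, -1.9568) = (-0.13376768, -0.821728)

(-0.13376768, -0.821728)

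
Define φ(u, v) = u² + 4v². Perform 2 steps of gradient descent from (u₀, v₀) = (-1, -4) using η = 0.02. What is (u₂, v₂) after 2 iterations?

∇φ = (2u, 8v)
(u₁, v₁) = (-1, -4) − 0.02·(-2, -32) = (-0.96, -3.36)
(u₂, v₂) = (-0.96, -3.36) − 0.02·(-1.92, -26.88) = (-0.9216, -2.8224)

(-0.9216, -2.8224)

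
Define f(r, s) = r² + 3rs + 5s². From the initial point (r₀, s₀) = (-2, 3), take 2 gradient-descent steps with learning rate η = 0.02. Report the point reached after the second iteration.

(-2.1672, 2.142)

∇f = (2r + 3s, 3r + 10s)
(r₁, s₁) = (-2, 3) − 0.02·(5, 24) = (-2.1, 2.52)
(r₂, s₂) = (-2.1, 2.52) − 0.02·(3.36, 18.9) = (-2.1672, 2.142)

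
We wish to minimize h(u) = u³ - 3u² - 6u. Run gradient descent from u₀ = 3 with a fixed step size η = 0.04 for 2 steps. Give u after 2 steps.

2.815872

h′(u) = 3u² - 6u - 6
Step 1: h′(3) = 3; u₁ = 3 − 0.04·3 = 2.88
Step 2: h′(2.88) = 1.6032; u₂ = 2.88 − 0.04·1.6032 = 2.815872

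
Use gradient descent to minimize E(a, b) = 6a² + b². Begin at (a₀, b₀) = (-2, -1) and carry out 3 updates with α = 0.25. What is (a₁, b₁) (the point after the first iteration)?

∇E = (12a, 2b)
(a₁, b₁) = (-2, -1) − 0.25·(-24, -2) = (4, -0.5)

(4, -0.5)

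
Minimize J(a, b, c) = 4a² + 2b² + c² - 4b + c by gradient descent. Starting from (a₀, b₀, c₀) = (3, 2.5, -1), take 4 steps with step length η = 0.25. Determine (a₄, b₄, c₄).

∇J = (8a, 4b - 4, 2c + 1)
Step 1: at (3, 2.5, -1), ∇J = (24, 6, -1) → (3, 2.5, -1) − 0.25·(24, 6, -1) = (-3, 1, -0.75)
Step 2: at (-3, 1, -0.75), ∇J = (-24, 0, -0.5) → (-3, 1, -0.75) − 0.25·(-24, 0, -0.5) = (3, 1, -0.625)
Step 3: at (3, 1, -0.625), ∇J = (24, 0, -0.25) → (3, 1, -0.625) − 0.25·(24, 0, -0.25) = (-3, 1, -0.5625)
Step 4: at (-3, 1, -0.5625), ∇J = (-24, 0, -0.125) → (-3, 1, -0.5625) − 0.25·(-24, 0, -0.125) = (3, 1, -0.53125)

(3, 1, -0.53125)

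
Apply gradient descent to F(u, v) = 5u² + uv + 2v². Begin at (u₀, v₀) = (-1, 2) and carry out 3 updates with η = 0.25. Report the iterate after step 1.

∇F = (10u + v, u + 4v)
Step 1: at (-1, 2), ∇F = (-8, 7) → (-1, 2) − 0.25·(-8, 7) = (1, 0.25)

(1, 0.25)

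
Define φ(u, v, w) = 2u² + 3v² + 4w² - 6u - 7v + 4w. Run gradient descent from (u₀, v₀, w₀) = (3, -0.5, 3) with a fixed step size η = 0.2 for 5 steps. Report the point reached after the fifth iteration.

(1.50048, 1.1672, -0.77216)

∇φ = (4u - 6, 6v - 7, 8w + 4)
(u₁, v₁, w₁) = (3, -0.5, 3) − 0.2·(6, -10, 28) = (1.8, 1.5, -2.6)
(u₂, v₂, w₂) = (1.8, 1.5, -2.6) − 0.2·(1.2, 2, -16.8) = (1.56, 1.1, 0.76)
(u₃, v₃, w₃) = (1.56, 1.1, 0.76) − 0.2·(0.24, -0.4, 10.08) = (1.512, 1.18, -1.256)
(u₄, v₄, w₄) = (1.512, 1.18, -1.256) − 0.2·(0.048, 0.08, -6.048) = (1.5024, 1.164, -0.0464)
(u₅, v₅, w₅) = (1.5024, 1.164, -0.0464) − 0.2·(0.0096, -0.016, 3.6288) = (1.50048, 1.1672, -0.77216)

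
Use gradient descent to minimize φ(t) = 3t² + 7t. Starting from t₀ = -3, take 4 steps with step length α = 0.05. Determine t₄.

-1.60685

φ′(t) = 6t + 7
Step 1: φ′(-3) = -11; t₁ = -3 − 0.05·(-11) = -2.45
Step 2: φ′(-2.45) = -7.7; t₂ = -2.45 − 0.05·(-7.7) = -2.065
Step 3: φ′(-2.065) = -5.39; t₃ = -2.065 − 0.05·(-5.39) = -1.7955
Step 4: φ′(-1.7955) = -3.773; t₄ = -1.7955 − 0.05·(-3.773) = -1.60685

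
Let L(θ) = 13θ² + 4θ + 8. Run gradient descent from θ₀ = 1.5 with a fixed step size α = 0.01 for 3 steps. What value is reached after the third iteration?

L′(θ) = 26θ + 4
θ₁ = 1.5 − 0.01·43 = 1.07
θ₂ = 1.07 − 0.01·31.82 = 0.7518
θ₃ = 0.7518 − 0.01·23.5468 = 0.516332

0.516332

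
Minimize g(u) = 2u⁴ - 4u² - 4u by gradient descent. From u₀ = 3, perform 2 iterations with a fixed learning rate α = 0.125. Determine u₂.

g′(u) = 8u³ - 8u - 4
u₁ = 3 − 0.125·188 = -20.5
u₂ = -20.5 − 0.125·(-68761) = 8574.625

8574.625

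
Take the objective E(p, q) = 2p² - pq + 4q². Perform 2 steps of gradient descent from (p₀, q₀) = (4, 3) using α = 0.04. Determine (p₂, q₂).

(3.0112, 1.6352)

∇E = (4p - q, -p + 8q)
(p₁, q₁) = (4, 3) − 0.04·(13, 20) = (3.48, 2.2)
(p₂, q₂) = (3.48, 2.2) − 0.04·(11.72, 14.12) = (3.0112, 1.6352)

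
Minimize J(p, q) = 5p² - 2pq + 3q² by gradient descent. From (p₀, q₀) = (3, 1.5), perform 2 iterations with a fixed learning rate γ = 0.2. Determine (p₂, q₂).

∇J = (10p - 2q, -2p + 6q)
Step 1: at (3, 1.5), ∇J = (27, 3) → (3, 1.5) − 0.2·(27, 3) = (-2.4, 0.9)
Step 2: at (-2.4, 0.9), ∇J = (-25.8, 10.2) → (-2.4, 0.9) − 0.2·(-25.8, 10.2) = (2.76, -1.14)

(2.76, -1.14)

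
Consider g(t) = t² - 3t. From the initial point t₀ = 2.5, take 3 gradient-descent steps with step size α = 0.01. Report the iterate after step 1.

2.48

g′(t) = 2t - 3
t₁ = 2.5 − 0.01·2 = 2.48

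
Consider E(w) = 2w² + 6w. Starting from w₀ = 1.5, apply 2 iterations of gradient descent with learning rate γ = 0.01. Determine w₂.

E′(w) = 4w + 6
w₁ = 1.5 − 0.01·12 = 1.38
w₂ = 1.38 − 0.01·11.52 = 1.2648

1.2648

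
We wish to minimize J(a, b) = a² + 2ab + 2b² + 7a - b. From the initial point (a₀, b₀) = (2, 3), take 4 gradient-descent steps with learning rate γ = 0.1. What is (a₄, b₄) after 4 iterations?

(-2.06, 0.8888)

∇J = (2a + 2b + 7, 2a + 4b - 1)
Step 1: at (2, 3), ∇J = (17, 15) → (2, 3) − 0.1·(17, 15) = (0.3, 1.5)
Step 2: at (0.3, 1.5), ∇J = (10.6, 5.6) → (0.3, 1.5) − 0.1·(10.6, 5.6) = (-0.76, 0.94)
Step 3: at (-0.76, 0.94), ∇J = (7.36, 1.24) → (-0.76, 0.94) − 0.1·(7.36, 1.24) = (-1.496, 0.816)
Step 4: at (-1.496, 0.816), ∇J = (5.64, -0.728) → (-1.496, 0.816) − 0.1·(5.64, -0.728) = (-2.06, 0.8888)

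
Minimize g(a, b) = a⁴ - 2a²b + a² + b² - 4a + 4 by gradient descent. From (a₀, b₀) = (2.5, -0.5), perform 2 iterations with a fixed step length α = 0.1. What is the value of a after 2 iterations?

28.36615

∇g = (4a³ - 4ab + 2a - 4, -2a² + 2b)
Step 1: at (2.5, -0.5), ∇g = (68.5, -13.5) → (2.5, -0.5) − 0.1·(68.5, -13.5) = (-4.35, 0.85)
Step 2: at (-4.35, 0.85), ∇g = (-327.1615, -36.145) → (-4.35, 0.85) − 0.1·(-327.1615, -36.145) = (28.36615, 4.4645)
a = 28.36615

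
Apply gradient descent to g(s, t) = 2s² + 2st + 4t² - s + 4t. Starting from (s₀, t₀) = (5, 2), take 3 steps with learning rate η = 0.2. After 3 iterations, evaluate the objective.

∇g = (4s + 2t - 1, 2s + 8t + 4)
Step 1: at (5, 2), ∇g = (23, 30) → (5, 2) − 0.2·(23, 30) = (0.4, -4)
Step 2: at (0.4, -4), ∇g = (-7.4, -27.2) → (0.4, -4) − 0.2·(-7.4, -27.2) = (1.88, 1.44)
Step 3: at (1.88, 1.44), ∇g = (9.4, 19.28) → (1.88, 1.44) − 0.2·(9.4, 19.28) = (0, -2.416)
g(0, -2.416) = 13.684224

13.684224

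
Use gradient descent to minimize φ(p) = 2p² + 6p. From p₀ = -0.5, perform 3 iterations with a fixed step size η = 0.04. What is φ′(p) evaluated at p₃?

φ′(p) = 4p + 6
p₁ = -0.5 − 0.04·4 = -0.66
p₂ = -0.66 − 0.04·3.36 = -0.7944
p₃ = -0.7944 − 0.04·2.8224 = -0.907296
φ′(p) at (-0.907296) = 2.370816

2.370816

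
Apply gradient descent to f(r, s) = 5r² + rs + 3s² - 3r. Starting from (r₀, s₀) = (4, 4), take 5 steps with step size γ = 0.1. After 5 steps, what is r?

∇f = (10r + s - 3, r + 6s)
(r₁, s₁) = (4, 4) − 0.1·(41, 28) = (-0.1, 1.2)
(r₂, s₂) = (-0.1, 1.2) − 0.1·(-2.8, 7.1) = (0.18, 0.49)
(r₃, s₃) = (0.18, 0.49) − 0.1·(-0.71, 3.12) = (0.251, 0.178)
(r₄, s₄) = (0.251, 0.178) − 0.1·(-0.312, 1.319) = (0.2822, 0.0461)
(r₅, s₅) = (0.2822, 0.0461) − 0.1·(-0.1319, 0.5588) = (0.29539, -0.00978)
r = 0.29539

0.29539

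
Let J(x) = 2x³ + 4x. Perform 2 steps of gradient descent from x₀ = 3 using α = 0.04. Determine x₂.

J′(x) = 6x² + 4
x₁ = 3 − 0.04·58 = 0.68
x₂ = 0.68 − 0.04·6.7744 = 0.409024

0.409024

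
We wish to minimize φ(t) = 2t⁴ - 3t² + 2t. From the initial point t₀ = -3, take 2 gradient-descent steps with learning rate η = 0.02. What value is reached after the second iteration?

0.86580992

φ′(t) = 8t³ - 6t + 2
t₁ = -3 − 0.02·(-196) = 0.92
t₂ = 0.92 − 0.02·2.709504 = 0.86580992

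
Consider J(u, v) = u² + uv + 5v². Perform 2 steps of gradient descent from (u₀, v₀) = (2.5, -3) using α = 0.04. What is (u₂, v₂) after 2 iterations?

∇J = (2u + v, u + 10v)
(u₁, v₁) = (2.5, -3) − 0.04·(2, -27.5) = (2.42, -1.9)
(u₂, v₂) = (2.42, -1.9) − 0.04·(2.94, -16.58) = (2.3024, -1.2368)

(2.3024, -1.2368)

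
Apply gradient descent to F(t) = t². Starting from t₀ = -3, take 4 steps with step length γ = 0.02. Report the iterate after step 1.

-2.88

F′(t) = 2t
Step 1: F′(-3) = -6; t₁ = -3 − 0.02·(-6) = -2.88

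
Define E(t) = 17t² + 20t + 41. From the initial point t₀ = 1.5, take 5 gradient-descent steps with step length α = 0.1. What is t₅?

E′(t) = 34t + 20
Step 1: E′(1.5) = 71; t₁ = 1.5 − 0.1·71 = -5.6
Step 2: E′(-5.6) = -170.4; t₂ = -5.6 − 0.1·(-170.4) = 11.44
Step 3: E′(11.44) = 408.96; t₃ = 11.44 − 0.1·408.96 = -29.456
Step 4: E′(-29.456) = -981.504; t₄ = -29.456 − 0.1·(-981.504) = 68.6944
Step 5: E′(68.6944) = 2355.6096; t₅ = 68.6944 − 0.1·2355.6096 = -166.86656

-166.86656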